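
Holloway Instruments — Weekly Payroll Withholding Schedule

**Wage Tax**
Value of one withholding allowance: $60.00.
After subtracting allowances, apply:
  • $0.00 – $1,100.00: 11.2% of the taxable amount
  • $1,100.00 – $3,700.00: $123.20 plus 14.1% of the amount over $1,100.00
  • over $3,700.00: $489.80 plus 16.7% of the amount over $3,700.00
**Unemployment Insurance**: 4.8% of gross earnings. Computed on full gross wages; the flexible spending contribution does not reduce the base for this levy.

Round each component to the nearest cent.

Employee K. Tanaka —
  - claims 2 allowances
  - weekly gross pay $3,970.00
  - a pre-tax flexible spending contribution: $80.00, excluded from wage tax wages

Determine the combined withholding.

$692.05

Wage Tax: taxable = $3,970.00 − $80.00 − 2×$60.00 = $3,770.00
  $489.80 + 16.7% × ($3,770.00 − $3,700.00) = $489.80 + 16.7% × $70.00 = $501.49
Unemployment Insurance: 4.8% × $3,970.00 = $190.56
Total: $501.49 + $190.56 = $692.05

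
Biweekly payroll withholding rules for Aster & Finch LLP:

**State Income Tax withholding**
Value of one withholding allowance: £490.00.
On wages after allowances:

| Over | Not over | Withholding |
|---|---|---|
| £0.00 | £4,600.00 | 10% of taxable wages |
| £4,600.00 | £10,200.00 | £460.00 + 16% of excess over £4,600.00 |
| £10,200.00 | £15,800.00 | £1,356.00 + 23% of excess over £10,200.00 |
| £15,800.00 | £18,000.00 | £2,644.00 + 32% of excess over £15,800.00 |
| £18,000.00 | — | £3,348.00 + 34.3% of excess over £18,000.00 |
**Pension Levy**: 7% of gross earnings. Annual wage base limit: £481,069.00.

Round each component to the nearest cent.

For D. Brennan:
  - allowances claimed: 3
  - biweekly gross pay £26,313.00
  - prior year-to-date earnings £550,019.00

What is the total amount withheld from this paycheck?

£5,695.15

State Income Tax: taxable = £26,313.00 − 3×£490.00 = £24,843.00
  £3,348.00 + 34.3% × (£24,843.00 − £18,000.00) = £3,348.00 + 34.3% × £6,843.00 = £5,695.15
Pension Levy: YTD £550,019.00 ≥ cap £481,069.00 → £0.00
Total: £5,695.15 + £0.00 = £5,695.15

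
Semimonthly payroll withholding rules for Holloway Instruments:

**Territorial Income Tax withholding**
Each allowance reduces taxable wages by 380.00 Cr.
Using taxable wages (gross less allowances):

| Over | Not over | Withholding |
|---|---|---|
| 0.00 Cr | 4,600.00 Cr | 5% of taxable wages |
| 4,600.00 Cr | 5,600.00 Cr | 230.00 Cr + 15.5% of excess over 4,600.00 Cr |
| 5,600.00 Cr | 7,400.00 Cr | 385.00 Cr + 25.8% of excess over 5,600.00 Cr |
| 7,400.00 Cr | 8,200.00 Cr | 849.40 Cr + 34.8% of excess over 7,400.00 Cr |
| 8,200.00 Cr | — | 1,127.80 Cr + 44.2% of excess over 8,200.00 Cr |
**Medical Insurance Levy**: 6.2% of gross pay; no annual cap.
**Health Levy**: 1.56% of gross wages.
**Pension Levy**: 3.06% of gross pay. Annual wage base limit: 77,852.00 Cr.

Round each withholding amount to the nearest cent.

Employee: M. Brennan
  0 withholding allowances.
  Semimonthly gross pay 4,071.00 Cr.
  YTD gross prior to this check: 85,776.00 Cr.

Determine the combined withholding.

Territorial Income Tax: taxable = 4,071.00 Cr
  5% × 4,071.00 Cr = 203.55 Cr
Medical Insurance Levy: 6.2% × 4,071.00 Cr = 252.40 Cr
Health Levy: 1.56% × 4,071.00 Cr = 63.51 Cr
Pension Levy: YTD 85,776.00 Cr ≥ cap 77,852.00 Cr → 0.00 Cr
Total: 203.55 Cr + 252.40 Cr + 63.51 Cr + 0.00 Cr = 519.46 Cr

519.46 Cr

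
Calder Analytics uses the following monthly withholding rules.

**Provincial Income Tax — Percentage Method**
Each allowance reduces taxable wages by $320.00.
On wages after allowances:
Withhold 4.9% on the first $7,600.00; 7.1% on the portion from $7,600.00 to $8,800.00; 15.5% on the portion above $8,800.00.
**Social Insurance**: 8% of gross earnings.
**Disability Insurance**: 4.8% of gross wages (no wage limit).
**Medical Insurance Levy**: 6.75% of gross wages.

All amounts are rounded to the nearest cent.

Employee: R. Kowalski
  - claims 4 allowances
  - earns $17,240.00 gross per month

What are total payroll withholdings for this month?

Provincial Income Tax: taxable = $17,240.00 − 4×$320.00 = $15,960.00
  $457.60 + 15.5% × ($15,960.00 − $8,800.00) = $457.60 + 15.5% × $7,160.00 = $1,567.40
Social Insurance: 8% × $17,240.00 = $1,379.20
Disability Insurance: 4.8% × $17,240.00 = $827.52
Medical Insurance Levy: 6.75% × $17,240.00 = $1,163.70
Total: $1,567.40 + $1,379.20 + $827.52 + $1,163.70 = $4,937.82

$4,937.82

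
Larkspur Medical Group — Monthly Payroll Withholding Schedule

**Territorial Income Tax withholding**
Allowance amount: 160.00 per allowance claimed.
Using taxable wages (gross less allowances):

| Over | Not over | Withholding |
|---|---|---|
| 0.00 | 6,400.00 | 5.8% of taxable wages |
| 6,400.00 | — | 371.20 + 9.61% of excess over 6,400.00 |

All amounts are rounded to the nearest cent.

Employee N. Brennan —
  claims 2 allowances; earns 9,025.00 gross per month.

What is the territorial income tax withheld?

Territorial Income Tax: taxable = 9,025.00 − 2×160.00 = 8,705.00
  371.20 + 9.61% × (8,705.00 − 6,400.00) = 371.20 + 9.61% × 2,305.00 = 592.71

592.71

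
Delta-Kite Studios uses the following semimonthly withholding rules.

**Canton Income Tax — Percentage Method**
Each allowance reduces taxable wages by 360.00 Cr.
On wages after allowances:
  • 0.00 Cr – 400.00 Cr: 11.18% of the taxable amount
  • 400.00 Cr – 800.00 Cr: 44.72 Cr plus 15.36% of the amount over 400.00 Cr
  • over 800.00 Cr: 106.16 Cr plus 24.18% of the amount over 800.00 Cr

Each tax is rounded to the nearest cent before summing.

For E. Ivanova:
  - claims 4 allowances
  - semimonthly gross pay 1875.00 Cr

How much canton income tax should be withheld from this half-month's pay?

Canton Income Tax: taxable = 1875.00 Cr − 4×360.00 Cr = 435.00 Cr
  44.72 Cr + 15.36% × (435.00 Cr − 400.00 Cr) = 44.72 Cr + 15.36% × 35.00 Cr = 50.10 Cr

50.10 Cr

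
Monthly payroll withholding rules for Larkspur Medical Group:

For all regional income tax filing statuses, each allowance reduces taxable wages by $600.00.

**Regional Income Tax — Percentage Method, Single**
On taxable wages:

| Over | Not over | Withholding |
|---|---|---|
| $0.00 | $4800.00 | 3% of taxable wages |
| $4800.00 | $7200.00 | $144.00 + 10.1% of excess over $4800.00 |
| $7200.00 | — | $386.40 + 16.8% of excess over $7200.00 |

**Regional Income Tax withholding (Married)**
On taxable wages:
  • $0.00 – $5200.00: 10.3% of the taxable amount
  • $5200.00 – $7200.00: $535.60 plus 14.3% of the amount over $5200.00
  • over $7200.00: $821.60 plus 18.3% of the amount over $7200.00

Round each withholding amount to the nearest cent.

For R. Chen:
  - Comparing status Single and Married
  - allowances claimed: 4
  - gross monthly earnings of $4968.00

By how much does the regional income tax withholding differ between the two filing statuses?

$187.46

Regional Income Tax (Single): taxable = $4968.00 − 4×$600.00 = $2568.00
  3% × $2568.00 = $77.04
Regional Income Tax (Married): taxable = $4968.00 − 4×$600.00 = $2568.00
  10.3% × $2568.00 = $264.50
Difference: |$77.04 − $264.50| = $187.46 (higher under Married)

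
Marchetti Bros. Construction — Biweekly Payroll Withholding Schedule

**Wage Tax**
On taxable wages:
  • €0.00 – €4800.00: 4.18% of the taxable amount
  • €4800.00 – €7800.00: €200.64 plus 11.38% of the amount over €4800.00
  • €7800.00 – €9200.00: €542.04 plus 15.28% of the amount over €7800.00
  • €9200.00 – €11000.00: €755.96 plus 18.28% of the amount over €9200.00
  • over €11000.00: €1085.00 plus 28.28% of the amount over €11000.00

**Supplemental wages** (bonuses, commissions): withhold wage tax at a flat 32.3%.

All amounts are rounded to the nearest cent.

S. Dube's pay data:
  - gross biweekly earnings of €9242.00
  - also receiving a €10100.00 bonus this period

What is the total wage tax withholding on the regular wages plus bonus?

Wage Tax: taxable = €9242.00
  €755.96 + 18.28% × (€9242.00 − €9200.00) = €755.96 + 18.28% × €42.00 = €763.64
Supplemental (32.3% flat on bonus): 32.3% × €10100.00 = €3262.30
Total wage tax: €763.64 + €3262.30 = €4025.94

€4025.94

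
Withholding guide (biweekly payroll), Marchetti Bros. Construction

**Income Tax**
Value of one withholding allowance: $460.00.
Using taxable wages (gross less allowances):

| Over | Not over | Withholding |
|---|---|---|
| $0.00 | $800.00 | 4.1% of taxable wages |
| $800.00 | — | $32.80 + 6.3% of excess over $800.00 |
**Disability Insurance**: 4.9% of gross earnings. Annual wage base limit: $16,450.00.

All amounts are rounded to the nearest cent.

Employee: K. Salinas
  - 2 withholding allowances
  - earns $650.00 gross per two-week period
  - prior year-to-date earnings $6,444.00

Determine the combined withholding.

$31.85

Income Tax: taxable = $650.00 − 2×$460.00 = $-270.00
  Taxable ≤ 0 → $0.00
Disability Insurance: 4.9% × $650.00 = $31.85
Total: $0.00 + $31.85 = $31.85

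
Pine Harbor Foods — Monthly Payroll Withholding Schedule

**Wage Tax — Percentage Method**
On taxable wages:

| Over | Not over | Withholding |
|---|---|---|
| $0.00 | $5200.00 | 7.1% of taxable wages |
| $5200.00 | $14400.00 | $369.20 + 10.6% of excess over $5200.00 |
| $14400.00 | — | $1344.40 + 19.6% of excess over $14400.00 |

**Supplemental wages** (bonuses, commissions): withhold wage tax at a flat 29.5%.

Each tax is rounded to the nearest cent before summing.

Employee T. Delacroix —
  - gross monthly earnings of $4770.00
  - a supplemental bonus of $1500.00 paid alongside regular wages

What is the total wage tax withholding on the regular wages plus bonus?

Wage Tax: taxable = $4770.00
  7.1% × $4770.00 = $338.67
Supplemental (29.5% flat on bonus): 29.5% × $1500.00 = $442.50
Total wage tax: $338.67 + $442.50 = $781.17

$781.17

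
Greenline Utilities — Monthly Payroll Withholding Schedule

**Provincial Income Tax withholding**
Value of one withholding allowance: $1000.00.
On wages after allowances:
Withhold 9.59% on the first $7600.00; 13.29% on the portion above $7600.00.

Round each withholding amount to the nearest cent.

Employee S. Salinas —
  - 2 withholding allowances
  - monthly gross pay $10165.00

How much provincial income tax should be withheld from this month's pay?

$803.93

Provincial Income Tax: taxable = $10165.00 − 2×$1000.00 = $8165.00
  $728.84 + 13.29% × ($8165.00 − $7600.00) = $728.84 + 13.29% × $565.00 = $803.93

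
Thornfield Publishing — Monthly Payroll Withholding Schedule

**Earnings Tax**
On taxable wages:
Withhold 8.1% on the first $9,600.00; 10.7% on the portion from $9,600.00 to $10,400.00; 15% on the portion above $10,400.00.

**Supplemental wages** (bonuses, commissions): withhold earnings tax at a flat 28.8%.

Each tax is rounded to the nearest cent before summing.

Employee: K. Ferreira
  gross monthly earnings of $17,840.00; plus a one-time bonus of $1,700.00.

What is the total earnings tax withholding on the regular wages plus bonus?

Earnings Tax: taxable = $17,840.00
  $863.20 + 15% × ($17,840.00 − $10,400.00) = $863.20 + 15% × $7,440.00 = $1,979.20
Supplemental (28.8% flat on bonus): 28.8% × $1,700.00 = $489.60
Total earnings tax: $1,979.20 + $489.60 = $2,468.80

$2,468.80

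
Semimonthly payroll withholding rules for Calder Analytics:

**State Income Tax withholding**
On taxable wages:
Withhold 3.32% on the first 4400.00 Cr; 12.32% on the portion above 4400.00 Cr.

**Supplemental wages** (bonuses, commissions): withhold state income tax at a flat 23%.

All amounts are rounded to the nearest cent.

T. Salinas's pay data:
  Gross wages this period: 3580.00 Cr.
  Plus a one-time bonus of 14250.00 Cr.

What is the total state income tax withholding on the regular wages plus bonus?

State Income Tax: taxable = 3580.00 Cr
  3.32% × 3580.00 Cr = 118.86 Cr
Supplemental (23% flat on bonus): 23% × 14250.00 Cr = 3277.50 Cr
Total state income tax: 118.86 Cr + 3277.50 Cr = 3396.36 Cr

3396.36 Cr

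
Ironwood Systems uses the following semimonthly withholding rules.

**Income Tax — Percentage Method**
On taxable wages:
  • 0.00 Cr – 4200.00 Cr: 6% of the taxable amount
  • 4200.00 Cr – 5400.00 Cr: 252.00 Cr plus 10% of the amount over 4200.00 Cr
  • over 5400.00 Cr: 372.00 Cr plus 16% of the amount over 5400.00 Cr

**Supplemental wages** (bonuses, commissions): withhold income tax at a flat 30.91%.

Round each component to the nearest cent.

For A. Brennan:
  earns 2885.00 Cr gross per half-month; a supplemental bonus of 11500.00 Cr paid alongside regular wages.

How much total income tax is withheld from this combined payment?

Income Tax: taxable = 2885.00 Cr
  6% × 2885.00 Cr = 173.10 Cr
Supplemental (30.91% flat on bonus): 30.91% × 11500.00 Cr = 3554.65 Cr
Total income tax: 173.10 Cr + 3554.65 Cr = 3727.75 Cr

3727.75 Cr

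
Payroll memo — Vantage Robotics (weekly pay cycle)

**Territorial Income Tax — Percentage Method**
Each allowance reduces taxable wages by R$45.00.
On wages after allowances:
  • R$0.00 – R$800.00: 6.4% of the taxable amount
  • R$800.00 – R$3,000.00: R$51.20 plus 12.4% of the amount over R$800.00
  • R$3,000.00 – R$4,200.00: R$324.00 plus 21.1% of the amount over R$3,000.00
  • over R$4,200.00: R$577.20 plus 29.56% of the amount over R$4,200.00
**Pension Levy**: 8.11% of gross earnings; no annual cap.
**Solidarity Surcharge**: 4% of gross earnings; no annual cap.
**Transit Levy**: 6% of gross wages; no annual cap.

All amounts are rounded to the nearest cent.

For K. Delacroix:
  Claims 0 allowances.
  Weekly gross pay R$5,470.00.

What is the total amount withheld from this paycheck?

Territorial Income Tax: taxable = R$5,470.00
  R$577.20 + 29.56% × (R$5,470.00 − R$4,200.00) = R$577.20 + 29.56% × R$1,270.00 = R$952.61
Pension Levy: 8.11% × R$5,470.00 = R$443.62
Solidarity Surcharge: 4% × R$5,470.00 = R$218.80
Transit Levy: 6% × R$5,470.00 = R$328.20
Total: R$952.61 + R$443.62 + R$218.80 + R$328.20 = R$1,943.23

R$1,943.23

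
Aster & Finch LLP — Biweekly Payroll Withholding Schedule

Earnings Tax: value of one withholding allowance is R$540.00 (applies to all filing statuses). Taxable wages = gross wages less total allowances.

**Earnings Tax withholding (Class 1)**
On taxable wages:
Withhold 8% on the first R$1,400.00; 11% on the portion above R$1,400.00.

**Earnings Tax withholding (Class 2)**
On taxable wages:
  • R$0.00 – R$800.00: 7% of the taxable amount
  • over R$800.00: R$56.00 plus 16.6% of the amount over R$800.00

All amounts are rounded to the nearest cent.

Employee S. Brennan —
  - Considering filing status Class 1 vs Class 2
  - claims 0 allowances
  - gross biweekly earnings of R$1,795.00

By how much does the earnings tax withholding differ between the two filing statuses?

R$65.72

Earnings Tax (Class 1): taxable = R$1,795.00
  R$112.00 + 11% × (R$1,795.00 − R$1,400.00) = R$112.00 + 11% × R$395.00 = R$155.45
Earnings Tax (Class 2): taxable = R$1,795.00
  R$56.00 + 16.6% × (R$1,795.00 − R$800.00) = R$56.00 + 16.6% × R$995.00 = R$221.17
Difference: |R$155.45 − R$221.17| = R$65.72 (higher under Class 2)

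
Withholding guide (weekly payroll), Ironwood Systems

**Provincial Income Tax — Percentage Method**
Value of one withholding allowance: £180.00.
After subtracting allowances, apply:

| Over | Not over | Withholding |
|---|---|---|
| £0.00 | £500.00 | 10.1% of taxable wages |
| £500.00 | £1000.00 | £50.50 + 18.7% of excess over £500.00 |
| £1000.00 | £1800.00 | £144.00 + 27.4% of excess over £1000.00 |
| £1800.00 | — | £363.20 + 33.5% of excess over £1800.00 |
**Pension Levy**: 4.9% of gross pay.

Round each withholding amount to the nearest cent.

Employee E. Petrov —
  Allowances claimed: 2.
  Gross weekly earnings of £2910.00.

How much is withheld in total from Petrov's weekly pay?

Provincial Income Tax: taxable = £2910.00 − 2×£180.00 = £2550.00
  £363.20 + 33.5% × (£2550.00 − £1800.00) = £363.20 + 33.5% × £750.00 = £614.45
Pension Levy: 4.9% × £2910.00 = £142.59
Total: £614.45 + £142.59 = £757.04

£757.04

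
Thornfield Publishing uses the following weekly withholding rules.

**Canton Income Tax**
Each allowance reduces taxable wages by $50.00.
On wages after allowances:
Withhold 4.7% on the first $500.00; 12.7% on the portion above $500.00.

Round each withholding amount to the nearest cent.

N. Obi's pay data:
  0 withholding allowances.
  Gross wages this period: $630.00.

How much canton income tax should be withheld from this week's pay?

$40.01

Canton Income Tax: taxable = $630.00
  $23.50 + 12.7% × ($630.00 − $500.00) = $23.50 + 12.7% × $130.00 = $40.01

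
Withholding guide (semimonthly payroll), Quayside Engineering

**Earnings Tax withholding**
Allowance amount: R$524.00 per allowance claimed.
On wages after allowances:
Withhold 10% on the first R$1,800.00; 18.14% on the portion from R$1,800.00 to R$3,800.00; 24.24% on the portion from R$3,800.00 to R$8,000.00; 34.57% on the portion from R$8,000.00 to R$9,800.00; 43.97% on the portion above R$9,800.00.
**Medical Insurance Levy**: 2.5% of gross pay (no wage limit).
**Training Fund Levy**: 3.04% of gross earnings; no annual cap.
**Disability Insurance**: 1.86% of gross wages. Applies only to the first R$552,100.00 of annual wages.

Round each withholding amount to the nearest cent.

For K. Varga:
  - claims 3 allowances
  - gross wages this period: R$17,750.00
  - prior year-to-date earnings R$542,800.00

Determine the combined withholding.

R$6,143.88

Earnings Tax: taxable = R$17,750.00 − 3×R$524.00 = R$16,178.00
  R$2,183.14 + 43.97% × (R$16,178.00 − R$9,800.00) = R$2,183.14 + 43.97% × R$6,378.00 = R$4,987.55
Medical Insurance Levy: 2.5% × R$17,750.00 = R$443.75
Training Fund Levy: 3.04% × R$17,750.00 = R$539.60
Disability Insurance: cap R$552,100.00 − YTD R$542,800.00 = R$9,300.00 subject; 1.86% × R$9,300.00 = R$172.98
Total: R$4,987.55 + R$443.75 + R$539.60 + R$172.98 = R$6,143.88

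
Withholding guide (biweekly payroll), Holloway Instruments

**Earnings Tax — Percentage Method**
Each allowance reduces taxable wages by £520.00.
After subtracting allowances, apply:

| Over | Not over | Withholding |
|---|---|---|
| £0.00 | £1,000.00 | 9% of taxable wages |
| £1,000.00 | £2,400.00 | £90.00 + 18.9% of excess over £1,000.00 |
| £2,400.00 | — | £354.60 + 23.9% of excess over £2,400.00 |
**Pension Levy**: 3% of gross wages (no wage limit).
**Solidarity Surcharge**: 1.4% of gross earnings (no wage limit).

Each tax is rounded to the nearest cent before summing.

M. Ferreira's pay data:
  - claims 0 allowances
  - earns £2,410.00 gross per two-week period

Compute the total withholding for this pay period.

Earnings Tax: taxable = £2,410.00
  £354.60 + 23.9% × (£2,410.00 − £2,400.00) = £354.60 + 23.9% × £10.00 = £356.99
Pension Levy: 3% × £2,410.00 = £72.30
Solidarity Surcharge: 1.4% × £2,410.00 = £33.74
Total: £356.99 + £72.30 + £33.74 = £463.03

£463.03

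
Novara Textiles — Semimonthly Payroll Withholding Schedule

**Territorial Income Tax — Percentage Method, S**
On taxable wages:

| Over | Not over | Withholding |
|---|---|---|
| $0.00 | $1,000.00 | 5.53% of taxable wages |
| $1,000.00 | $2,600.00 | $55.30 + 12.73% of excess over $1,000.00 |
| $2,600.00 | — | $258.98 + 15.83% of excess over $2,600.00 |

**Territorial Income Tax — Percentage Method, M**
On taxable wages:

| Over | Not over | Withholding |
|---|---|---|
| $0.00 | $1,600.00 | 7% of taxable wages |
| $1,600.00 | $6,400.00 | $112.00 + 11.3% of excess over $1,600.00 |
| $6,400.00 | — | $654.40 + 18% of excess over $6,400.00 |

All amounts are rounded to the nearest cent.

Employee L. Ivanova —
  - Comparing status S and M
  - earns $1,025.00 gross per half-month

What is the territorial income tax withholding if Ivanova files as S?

$58.48

Territorial Income Tax (S): taxable = $1,025.00
  $55.30 + 12.73% × ($1,025.00 − $1,000.00) = $55.30 + 12.73% × $25.00 = $58.48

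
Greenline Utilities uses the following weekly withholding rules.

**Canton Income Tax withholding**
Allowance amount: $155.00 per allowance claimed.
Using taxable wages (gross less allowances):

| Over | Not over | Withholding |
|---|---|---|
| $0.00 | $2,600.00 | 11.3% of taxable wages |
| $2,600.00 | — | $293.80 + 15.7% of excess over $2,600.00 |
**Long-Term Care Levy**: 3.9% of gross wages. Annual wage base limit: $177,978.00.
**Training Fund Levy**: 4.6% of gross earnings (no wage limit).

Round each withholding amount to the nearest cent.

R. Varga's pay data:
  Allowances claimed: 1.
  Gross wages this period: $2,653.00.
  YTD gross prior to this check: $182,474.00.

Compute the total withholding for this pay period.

Canton Income Tax: taxable = $2,653.00 − 1×$155.00 = $2,498.00
  11.3% × $2,498.00 = $282.27
Long-Term Care Levy: YTD $182,474.00 ≥ cap $177,978.00 → $0.00
Training Fund Levy: 4.6% × $2,653.00 = $122.04
Total: $282.27 + $0.00 + $122.04 = $404.31

$404.31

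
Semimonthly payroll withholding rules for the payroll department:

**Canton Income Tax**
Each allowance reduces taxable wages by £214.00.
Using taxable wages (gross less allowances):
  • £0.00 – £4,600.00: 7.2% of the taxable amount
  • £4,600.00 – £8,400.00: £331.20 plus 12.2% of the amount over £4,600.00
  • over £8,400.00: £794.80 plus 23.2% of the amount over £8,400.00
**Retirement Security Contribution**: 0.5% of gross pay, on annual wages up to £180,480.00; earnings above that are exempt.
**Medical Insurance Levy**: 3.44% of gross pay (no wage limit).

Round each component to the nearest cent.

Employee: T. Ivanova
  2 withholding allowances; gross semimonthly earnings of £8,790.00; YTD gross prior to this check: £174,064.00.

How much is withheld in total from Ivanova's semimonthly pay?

£1,124.62

Canton Income Tax: taxable = £8,790.00 − 2×£214.00 = £8,362.00
  £331.20 + 12.2% × (£8,362.00 − £4,600.00) = £331.20 + 12.2% × £3,762.00 = £790.16
Retirement Security Contribution: cap £180,480.00 − YTD £174,064.00 = £6,416.00 subject; 0.5% × £6,416.00 = £32.08
Medical Insurance Levy: 3.44% × £8,790.00 = £302.38
Total: £790.16 + £32.08 + £302.38 = £1,124.62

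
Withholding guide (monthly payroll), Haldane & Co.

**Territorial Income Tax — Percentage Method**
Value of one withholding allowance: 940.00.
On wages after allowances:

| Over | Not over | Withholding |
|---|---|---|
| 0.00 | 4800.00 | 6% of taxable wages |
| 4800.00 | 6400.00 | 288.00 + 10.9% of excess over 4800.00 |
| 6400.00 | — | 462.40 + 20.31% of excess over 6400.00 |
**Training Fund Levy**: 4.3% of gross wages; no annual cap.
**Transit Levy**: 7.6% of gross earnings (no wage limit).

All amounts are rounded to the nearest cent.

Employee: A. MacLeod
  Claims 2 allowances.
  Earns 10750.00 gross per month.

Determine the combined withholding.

2243.31

Territorial Income Tax: taxable = 10750.00 − 2×940.00 = 8870.00
  462.40 + 20.31% × (8870.00 − 6400.00) = 462.40 + 20.31% × 2470.00 = 964.06
Training Fund Levy: 4.3% × 10750.00 = 462.25
Transit Levy: 7.6% × 10750.00 = 817.00
Total: 964.06 + 462.25 + 817.00 = 2243.31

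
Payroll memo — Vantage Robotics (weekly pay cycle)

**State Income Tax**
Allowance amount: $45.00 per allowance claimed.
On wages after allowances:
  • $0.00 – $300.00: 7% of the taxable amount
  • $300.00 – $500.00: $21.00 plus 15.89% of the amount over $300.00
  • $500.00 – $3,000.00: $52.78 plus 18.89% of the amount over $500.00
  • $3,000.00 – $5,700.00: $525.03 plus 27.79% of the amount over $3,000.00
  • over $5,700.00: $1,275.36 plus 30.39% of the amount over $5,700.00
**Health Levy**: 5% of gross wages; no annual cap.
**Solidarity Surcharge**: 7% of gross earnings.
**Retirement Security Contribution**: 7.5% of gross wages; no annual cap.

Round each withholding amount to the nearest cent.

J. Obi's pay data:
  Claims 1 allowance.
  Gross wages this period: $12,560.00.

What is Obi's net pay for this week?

$6,764.36

State Income Tax: taxable = $12,560.00 − 1×$45.00 = $12,515.00
  $1,275.36 + 30.39% × ($12,515.00 − $5,700.00) = $1,275.36 + 30.39% × $6,815.00 = $3,346.44
Health Levy: 5% × $12,560.00 = $628.00
Solidarity Surcharge: 7% × $12,560.00 = $879.20
Retirement Security Contribution: 7.5% × $12,560.00 = $942.00
Total withheld: $3,346.44 + $628.00 + $879.20 + $942.00 = $5,795.64
Net pay: $12,560.00 − $5,795.64 = $6,764.36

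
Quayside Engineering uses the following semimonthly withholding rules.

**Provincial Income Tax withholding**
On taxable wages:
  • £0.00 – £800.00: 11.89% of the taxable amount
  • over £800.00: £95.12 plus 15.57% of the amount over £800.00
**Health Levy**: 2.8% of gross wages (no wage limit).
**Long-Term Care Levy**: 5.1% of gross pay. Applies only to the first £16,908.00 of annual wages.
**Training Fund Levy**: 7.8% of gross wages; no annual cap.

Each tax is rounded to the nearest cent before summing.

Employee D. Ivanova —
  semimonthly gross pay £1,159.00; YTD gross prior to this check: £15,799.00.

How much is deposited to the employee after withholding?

Provincial Income Tax: taxable = £1,159.00
  £95.12 + 15.57% × (£1,159.00 − £800.00) = £95.12 + 15.57% × £359.00 = £151.02
Health Levy: 2.8% × £1,159.00 = £32.45
Long-Term Care Levy: cap £16,908.00 − YTD £15,799.00 = £1,109.00 subject; 5.1% × £1,109.00 = £56.56
Training Fund Levy: 7.8% × £1,159.00 = £90.40
Total withheld: £151.02 + £32.45 + £56.56 + £90.40 = £330.43
Net pay: £1,159.00 − £330.43 = £828.57

£828.57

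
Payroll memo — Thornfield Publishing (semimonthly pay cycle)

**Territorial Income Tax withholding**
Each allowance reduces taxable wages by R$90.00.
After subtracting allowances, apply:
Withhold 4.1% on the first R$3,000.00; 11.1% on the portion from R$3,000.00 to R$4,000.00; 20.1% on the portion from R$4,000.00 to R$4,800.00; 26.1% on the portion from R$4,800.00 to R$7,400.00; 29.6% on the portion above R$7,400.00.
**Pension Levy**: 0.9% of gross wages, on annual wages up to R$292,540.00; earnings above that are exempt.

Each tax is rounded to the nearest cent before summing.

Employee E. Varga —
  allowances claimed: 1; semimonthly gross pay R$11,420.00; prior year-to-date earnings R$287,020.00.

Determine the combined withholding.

Territorial Income Tax: taxable = R$11,420.00 − 1×R$90.00 = R$11,330.00
  R$1,073.40 + 29.6% × (R$11,330.00 − R$7,400.00) = R$1,073.40 + 29.6% × R$3,930.00 = R$2,236.68
Pension Levy: cap R$292,540.00 − YTD R$287,020.00 = R$5,520.00 subject; 0.9% × R$5,520.00 = R$49.68
Total: R$2,236.68 + R$49.68 = R$2,286.36

R$2,286.36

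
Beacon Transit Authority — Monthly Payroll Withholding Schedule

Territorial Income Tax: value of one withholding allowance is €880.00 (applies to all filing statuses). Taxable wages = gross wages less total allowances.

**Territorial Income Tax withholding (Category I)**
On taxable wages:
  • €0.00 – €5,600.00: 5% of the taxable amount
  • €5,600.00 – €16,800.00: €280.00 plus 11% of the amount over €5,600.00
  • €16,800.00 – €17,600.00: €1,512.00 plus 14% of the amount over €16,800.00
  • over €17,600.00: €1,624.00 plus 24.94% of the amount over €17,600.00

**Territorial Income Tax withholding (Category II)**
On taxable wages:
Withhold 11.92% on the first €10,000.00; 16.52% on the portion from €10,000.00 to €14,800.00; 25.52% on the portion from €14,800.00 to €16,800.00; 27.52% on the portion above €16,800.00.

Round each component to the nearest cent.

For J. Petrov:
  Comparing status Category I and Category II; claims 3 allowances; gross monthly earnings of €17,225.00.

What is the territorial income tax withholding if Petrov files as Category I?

Territorial Income Tax (Category I): taxable = €17,225.00 − 3×€880.00 = €14,585.00
  €280.00 + 11% × (€14,585.00 − €5,600.00) = €280.00 + 11% × €8,985.00 = €1,268.35

€1,268.35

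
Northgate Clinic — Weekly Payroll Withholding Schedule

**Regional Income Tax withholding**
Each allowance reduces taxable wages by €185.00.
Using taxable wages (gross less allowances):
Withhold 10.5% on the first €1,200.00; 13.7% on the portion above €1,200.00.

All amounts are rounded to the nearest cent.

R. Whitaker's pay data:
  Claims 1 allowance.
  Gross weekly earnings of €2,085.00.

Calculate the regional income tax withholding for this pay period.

Regional Income Tax: taxable = €2,085.00 − 1×€185.00 = €1,900.00
  €126.00 + 13.7% × (€1,900.00 − €1,200.00) = €126.00 + 13.7% × €700.00 = €221.90

€221.90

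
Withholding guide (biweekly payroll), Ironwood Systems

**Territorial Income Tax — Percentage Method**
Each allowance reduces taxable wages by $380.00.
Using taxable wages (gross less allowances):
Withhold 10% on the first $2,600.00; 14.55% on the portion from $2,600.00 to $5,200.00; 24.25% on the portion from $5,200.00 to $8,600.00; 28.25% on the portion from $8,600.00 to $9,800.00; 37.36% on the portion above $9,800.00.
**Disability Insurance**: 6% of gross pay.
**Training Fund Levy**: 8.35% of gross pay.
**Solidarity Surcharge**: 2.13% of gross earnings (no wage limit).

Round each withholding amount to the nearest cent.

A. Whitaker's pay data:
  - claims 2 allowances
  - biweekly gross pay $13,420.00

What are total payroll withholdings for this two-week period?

$5,081.92

Territorial Income Tax: taxable = $13,420.00 − 2×$380.00 = $12,660.00
  $1,801.80 + 37.36% × ($12,660.00 − $9,800.00) = $1,801.80 + 37.36% × $2,860.00 = $2,870.30
Disability Insurance: 6% × $13,420.00 = $805.20
Training Fund Levy: 8.35% × $13,420.00 = $1,120.57
Solidarity Surcharge: 2.13% × $13,420.00 = $285.85
Total: $2,870.30 + $805.20 + $1,120.57 + $285.85 = $5,081.92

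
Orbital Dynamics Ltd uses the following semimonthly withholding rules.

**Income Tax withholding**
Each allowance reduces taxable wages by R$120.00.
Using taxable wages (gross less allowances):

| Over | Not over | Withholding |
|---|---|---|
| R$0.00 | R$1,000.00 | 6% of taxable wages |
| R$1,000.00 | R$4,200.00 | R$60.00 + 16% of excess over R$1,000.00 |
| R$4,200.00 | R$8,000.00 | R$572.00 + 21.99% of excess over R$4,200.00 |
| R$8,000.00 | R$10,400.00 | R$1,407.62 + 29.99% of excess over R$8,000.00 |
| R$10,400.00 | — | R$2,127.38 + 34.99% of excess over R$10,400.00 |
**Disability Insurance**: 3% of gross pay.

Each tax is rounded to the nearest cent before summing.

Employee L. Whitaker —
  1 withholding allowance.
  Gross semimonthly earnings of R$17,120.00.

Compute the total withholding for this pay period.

Income Tax: taxable = R$17,120.00 − 1×R$120.00 = R$17,000.00
  R$2,127.38 + 34.99% × (R$17,000.00 − R$10,400.00) = R$2,127.38 + 34.99% × R$6,600.00 = R$4,436.72
Disability Insurance: 3% × R$17,120.00 = R$513.60
Total: R$4,436.72 + R$513.60 = R$4,950.32

R$4,950.32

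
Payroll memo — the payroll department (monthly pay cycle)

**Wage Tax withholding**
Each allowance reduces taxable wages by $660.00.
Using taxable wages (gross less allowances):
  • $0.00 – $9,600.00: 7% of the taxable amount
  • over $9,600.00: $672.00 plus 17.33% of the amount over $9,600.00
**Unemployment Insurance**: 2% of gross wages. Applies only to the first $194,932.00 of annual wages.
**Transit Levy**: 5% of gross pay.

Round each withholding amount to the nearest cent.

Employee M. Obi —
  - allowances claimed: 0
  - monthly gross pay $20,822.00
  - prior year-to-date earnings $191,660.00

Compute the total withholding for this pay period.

$3,723.31

Wage Tax: taxable = $20,822.00
  $672.00 + 17.33% × ($20,822.00 − $9,600.00) = $672.00 + 17.33% × $11,222.00 = $2,616.77
Unemployment Insurance: cap $194,932.00 − YTD $191,660.00 = $3,272.00 subject; 2% × $3,272.00 = $65.44
Transit Levy: 5% × $20,822.00 = $1,041.10
Total: $2,616.77 + $65.44 + $1,041.10 = $3,723.31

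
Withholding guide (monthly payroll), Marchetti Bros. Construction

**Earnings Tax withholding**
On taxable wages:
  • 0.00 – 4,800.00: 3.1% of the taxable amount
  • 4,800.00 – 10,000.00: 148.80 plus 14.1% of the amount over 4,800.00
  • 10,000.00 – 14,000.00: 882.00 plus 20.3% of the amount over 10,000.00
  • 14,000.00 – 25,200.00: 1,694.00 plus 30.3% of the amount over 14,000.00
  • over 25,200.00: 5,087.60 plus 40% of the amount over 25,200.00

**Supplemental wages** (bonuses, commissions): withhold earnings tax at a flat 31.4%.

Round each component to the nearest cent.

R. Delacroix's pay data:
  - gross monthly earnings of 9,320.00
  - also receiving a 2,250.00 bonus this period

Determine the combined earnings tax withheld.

Earnings Tax: taxable = 9,320.00
  148.80 + 14.1% × (9,320.00 − 4,800.00) = 148.80 + 14.1% × 4,520.00 = 786.12
Supplemental (31.4% flat on bonus): 31.4% × 2,250.00 = 706.50
Total earnings tax: 786.12 + 706.50 = 1,492.62

1,492.62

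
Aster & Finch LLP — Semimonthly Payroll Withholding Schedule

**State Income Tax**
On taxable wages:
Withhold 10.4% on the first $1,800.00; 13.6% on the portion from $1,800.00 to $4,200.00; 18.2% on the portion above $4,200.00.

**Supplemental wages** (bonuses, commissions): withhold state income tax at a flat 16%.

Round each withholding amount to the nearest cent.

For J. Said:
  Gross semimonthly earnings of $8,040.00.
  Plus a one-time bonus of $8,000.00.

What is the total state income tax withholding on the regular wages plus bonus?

State Income Tax: taxable = $8,040.00
  $513.60 + 18.2% × ($8,040.00 − $4,200.00) = $513.60 + 18.2% × $3,840.00 = $1,212.48
Supplemental (16% flat on bonus): 16% × $8,000.00 = $1,280.00
Total state income tax: $1,212.48 + $1,280.00 = $2,492.48

$2,492.48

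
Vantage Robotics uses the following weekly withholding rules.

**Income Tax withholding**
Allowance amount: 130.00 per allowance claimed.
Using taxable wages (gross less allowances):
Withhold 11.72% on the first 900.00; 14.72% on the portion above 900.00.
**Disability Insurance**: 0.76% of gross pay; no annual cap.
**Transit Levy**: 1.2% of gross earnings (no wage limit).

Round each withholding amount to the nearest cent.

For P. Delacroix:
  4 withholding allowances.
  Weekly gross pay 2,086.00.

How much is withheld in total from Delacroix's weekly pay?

244.40

Income Tax: taxable = 2,086.00 − 4×130.00 = 1,566.00
  105.48 + 14.72% × (1,566.00 − 900.00) = 105.48 + 14.72% × 666.00 = 203.52
Disability Insurance: 0.76% × 2,086.00 = 15.85
Transit Levy: 1.2% × 2,086.00 = 25.03
Total: 203.52 + 15.85 + 25.03 = 244.40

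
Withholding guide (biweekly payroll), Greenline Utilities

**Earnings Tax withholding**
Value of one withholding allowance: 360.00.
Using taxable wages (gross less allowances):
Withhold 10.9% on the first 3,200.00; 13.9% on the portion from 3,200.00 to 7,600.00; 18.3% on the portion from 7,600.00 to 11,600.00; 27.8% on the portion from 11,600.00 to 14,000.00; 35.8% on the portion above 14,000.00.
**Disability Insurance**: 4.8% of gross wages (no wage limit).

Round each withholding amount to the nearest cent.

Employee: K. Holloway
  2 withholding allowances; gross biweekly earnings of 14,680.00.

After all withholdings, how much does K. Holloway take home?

Earnings Tax: taxable = 14,680.00 − 2×360.00 = 13,960.00
  1,692.40 + 27.8% × (13,960.00 − 11,600.00) = 1,692.40 + 27.8% × 2,360.00 = 2,348.48
Disability Insurance: 4.8% × 14,680.00 = 704.64
Total withheld: 2,348.48 + 704.64 = 3,053.12
Net pay: 14,680.00 − 3,053.12 = 11,626.88

11,626.88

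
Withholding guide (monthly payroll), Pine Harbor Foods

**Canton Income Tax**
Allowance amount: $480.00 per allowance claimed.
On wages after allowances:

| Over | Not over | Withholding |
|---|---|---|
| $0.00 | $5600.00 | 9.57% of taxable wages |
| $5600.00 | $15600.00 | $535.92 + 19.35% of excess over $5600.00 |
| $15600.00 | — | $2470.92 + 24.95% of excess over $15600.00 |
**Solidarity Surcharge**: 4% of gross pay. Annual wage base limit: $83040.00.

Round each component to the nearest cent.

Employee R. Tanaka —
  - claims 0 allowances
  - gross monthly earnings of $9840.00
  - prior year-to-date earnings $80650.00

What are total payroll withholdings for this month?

Canton Income Tax: taxable = $9840.00
  $535.92 + 19.35% × ($9840.00 − $5600.00) = $535.92 + 19.35% × $4240.00 = $1356.36
Solidarity Surcharge: cap $83040.00 − YTD $80650.00 = $2390.00 subject; 4% × $2390.00 = $95.60
Total: $1356.36 + $95.60 = $1451.96

$1451.96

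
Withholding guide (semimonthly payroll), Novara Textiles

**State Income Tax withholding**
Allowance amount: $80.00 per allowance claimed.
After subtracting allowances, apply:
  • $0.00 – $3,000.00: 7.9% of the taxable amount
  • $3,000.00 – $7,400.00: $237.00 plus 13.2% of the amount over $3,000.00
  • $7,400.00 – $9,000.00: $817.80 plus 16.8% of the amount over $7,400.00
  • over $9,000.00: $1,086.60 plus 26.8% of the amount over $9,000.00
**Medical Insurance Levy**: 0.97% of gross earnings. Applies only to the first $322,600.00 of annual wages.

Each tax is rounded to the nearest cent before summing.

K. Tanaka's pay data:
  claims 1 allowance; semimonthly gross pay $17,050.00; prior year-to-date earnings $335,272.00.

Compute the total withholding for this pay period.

$3,222.56

State Income Tax: taxable = $17,050.00 − 1×$80.00 = $16,970.00
  $1,086.60 + 26.8% × ($16,970.00 − $9,000.00) = $1,086.60 + 26.8% × $7,970.00 = $3,222.56
Medical Insurance Levy: YTD $335,272.00 ≥ cap $322,600.00 → $0.00
Total: $3,222.56 + $0.00 = $3,222.56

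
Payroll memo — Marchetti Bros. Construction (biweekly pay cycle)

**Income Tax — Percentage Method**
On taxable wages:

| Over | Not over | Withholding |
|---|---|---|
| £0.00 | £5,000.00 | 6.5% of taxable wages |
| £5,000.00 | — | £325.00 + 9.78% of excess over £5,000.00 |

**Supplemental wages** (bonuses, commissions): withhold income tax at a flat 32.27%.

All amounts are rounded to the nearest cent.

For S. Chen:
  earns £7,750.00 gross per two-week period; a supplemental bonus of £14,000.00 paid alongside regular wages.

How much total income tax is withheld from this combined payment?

£5,111.75

Income Tax: taxable = £7,750.00
  £325.00 + 9.78% × (£7,750.00 − £5,000.00) = £325.00 + 9.78% × £2,750.00 = £593.95
Supplemental (32.27% flat on bonus): 32.27% × £14,000.00 = £4,517.80
Total income tax: £593.95 + £4,517.80 = £5,111.75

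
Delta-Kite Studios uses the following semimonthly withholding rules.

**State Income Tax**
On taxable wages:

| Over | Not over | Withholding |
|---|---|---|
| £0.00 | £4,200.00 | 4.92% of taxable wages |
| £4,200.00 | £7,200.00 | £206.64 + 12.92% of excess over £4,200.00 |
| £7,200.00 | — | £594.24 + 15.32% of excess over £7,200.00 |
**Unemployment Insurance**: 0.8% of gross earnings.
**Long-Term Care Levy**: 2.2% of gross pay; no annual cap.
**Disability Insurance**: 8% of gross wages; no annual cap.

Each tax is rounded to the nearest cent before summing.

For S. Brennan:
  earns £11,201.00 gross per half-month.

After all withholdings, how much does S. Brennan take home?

State Income Tax: taxable = £11,201.00
  £594.24 + 15.32% × (£11,201.00 − £7,200.00) = £594.24 + 15.32% × £4,001.00 = £1,207.19
Unemployment Insurance: 0.8% × £11,201.00 = £89.61
Long-Term Care Levy: 2.2% × £11,201.00 = £246.42
Disability Insurance: 8% × £11,201.00 = £896.08
Total withheld: £1,207.19 + £89.61 + £246.42 + £896.08 = £2,439.30
Net pay: £11,201.00 − £2,439.30 = £8,761.70

£8,761.70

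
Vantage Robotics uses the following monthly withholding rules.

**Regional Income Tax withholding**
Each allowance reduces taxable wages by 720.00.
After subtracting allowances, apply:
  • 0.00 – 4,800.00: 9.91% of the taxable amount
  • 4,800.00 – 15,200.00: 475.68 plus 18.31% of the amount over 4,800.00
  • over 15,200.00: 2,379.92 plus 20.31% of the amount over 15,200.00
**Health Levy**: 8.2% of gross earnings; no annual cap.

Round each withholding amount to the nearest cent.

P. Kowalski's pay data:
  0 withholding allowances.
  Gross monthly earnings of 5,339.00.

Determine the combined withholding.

1,012.17

Regional Income Tax: taxable = 5,339.00
  475.68 + 18.31% × (5,339.00 − 4,800.00) = 475.68 + 18.31% × 539.00 = 574.37
Health Levy: 8.2% × 5,339.00 = 437.80
Total: 574.37 + 437.80 = 1,012.17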